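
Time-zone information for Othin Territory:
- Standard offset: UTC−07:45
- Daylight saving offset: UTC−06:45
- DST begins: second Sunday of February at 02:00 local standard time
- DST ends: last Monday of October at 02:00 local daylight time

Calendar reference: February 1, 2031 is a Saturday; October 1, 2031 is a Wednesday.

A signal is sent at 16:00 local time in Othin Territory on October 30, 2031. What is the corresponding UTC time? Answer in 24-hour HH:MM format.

23:45

1 February 2031 is a Saturday, so the first Sunday is February 2 and the second is February 9.
1 October 2031 is a Wednesday, so Mondays fall on 6, 13, 20, 27; the last is October 27.
October 30, 2031 is outside the daylight-saving period (9 February – 27 October), so Othin Territory is on standard time, UTC−07:45.
16:00 local + 7h45m = 23:45 UTC.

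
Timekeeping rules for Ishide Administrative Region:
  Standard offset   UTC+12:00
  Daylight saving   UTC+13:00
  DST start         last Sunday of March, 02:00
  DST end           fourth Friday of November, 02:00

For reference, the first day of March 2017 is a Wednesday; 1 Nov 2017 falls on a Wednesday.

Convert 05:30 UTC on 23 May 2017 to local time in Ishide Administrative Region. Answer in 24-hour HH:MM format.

1 March 2017 is a Wednesday, so Sundays fall on 5, 12, 19, 26; the last is March 26.
1 November 2017 is a Wednesday, so the first Friday is November 3 and the fourth is November 24.
At the standard offset (UTC+12:00), 05:30 UTC + 12h = 17:30 Ishide Administrative Region standard time.
The standard-time date in Ishide Administrative Region, 23 May 2017, lies within the daylight-saving period (26 March – 24 November), so Ishide Administrative Region is on daylight time, UTC+13:00.
05:30 UTC + 13h = 18:30 local.

18:30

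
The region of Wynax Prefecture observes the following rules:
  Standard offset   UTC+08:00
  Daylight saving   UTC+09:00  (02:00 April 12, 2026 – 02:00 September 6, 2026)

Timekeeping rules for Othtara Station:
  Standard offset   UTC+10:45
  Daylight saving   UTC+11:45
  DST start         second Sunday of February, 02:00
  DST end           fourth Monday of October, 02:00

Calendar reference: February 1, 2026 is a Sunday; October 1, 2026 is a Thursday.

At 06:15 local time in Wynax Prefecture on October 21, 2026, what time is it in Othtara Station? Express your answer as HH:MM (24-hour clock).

10:00

October 21, 2026 does not fall between 12 April and 6 September, so daylight saving is not in effect and Wynax Prefecture is at UTC+08:00.
06:15 Wynax Prefecture − 8h = 22:15 UTC (rolling into the previous day, 20 October 2026).
1 February 2026 is a Sunday, so the first Sunday is February 1 and the second is February 8.
1 October 2026 is a Thursday, so the first Monday is October 5 and the fourth is October 26.
At the standard offset (UTC+10:45), 22:15 UTC + 10h45m = 09:00 Othtara Station standard time (rolling into the next day, 21 October 2026).
The standard-time date in Othtara Station, October 21, 2026, falls between 8 February and 26 October, so daylight saving is in effect and Othtara Station is at UTC+11:45.
22:15 UTC + 11h45m = 10:00 Othtara Station (rolling into the next day, 21 October 2026).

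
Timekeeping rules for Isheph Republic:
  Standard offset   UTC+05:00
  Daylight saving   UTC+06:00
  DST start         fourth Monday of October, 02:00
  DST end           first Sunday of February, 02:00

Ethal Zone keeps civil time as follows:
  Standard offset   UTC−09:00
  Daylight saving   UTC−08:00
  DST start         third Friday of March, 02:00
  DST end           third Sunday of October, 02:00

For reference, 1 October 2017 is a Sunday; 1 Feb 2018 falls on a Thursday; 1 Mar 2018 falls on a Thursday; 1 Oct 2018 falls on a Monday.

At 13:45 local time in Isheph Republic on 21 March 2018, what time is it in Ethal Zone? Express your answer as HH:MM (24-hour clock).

00:45

1 October 2017 is a Sunday, so the first Monday is October 2 and the fourth is October 23.
1 February 2018 is a Thursday, so the first Sunday is February 4.
Daylight saving runs 23 October 2017 – 4 February 2018; 21 March 2018 is outside that window, so Isheph Republic is on standard time at UTC+05:00.
13:45 Isheph Republic − 5h = 08:45 UTC.
1 March 2018 is a Thursday, so the first Friday is March 2 and the third is March 16.
1 October 2018 is a Monday, so the first Sunday is October 7 and the third is October 21.
At the standard offset (UTC−09:00), 08:45 UTC − 9h = 23:45 Ethal Zone standard time (rolling into the previous day, 20 March 2018).
The standard-time date in Ethal Zone, 20 March 2018, lies within the daylight-saving period (16 March – 21 October), so Ethal Zone is on daylight time, UTC−08:00.
08:45 UTC − 8h = 00:45 Ethal Zone.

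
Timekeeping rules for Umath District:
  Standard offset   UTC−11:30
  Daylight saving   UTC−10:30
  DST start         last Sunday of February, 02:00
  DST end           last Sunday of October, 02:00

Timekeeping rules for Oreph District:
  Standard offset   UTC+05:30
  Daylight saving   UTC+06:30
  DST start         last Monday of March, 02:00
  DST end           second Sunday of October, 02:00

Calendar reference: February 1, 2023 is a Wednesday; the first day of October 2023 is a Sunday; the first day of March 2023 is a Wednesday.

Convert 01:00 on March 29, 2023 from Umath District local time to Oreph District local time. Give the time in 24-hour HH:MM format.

1 February 2023 is a Wednesday, so Sundays fall on 5, 12, 19, 26; the last is February 26.
1 October 2023 is a Sunday, so Sundays fall on 1, 8, 15, 22, 29; the last is October 29.
March 29, 2023 falls between 26 February and 29 October, so daylight saving is in effect and Umath District is at UTC−10:30.
01:00 Umath District + 10h30m = 11:30 UTC.
1 March 2023 is a Wednesday, so Mondays fall on 6, 13, 20, 27; the last is March 27.
1 October 2023 is a Sunday, so the first Sunday is October 1 and the second is October 8.
At the standard offset (UTC+05:30), 11:30 UTC + 5h30m = 17:00 Oreph District standard time.
Daylight saving runs 27 March – 8 October; the standard-time date in Oreph District, March 29, 2023, is inside that window, so Oreph District is at UTC+06:30.
11:30 UTC + 6h30m = 18:00 Oreph District.

18:00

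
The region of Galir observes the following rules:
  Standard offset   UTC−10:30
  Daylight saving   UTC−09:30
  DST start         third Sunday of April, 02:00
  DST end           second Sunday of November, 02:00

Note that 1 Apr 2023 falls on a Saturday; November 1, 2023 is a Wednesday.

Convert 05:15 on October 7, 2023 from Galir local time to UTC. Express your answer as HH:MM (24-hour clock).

14:45

1 April 2023 is a Saturday, so the first Sunday is April 2 and the third is April 16.
1 November 2023 is a Wednesday, so the first Sunday is November 5 and the second is November 12.
October 7, 2023 lies within the daylight-saving period (16 April – 12 November), so Galir is on daylight time, UTC−09:30.
05:15 local + 9h30m = 14:45 UTC.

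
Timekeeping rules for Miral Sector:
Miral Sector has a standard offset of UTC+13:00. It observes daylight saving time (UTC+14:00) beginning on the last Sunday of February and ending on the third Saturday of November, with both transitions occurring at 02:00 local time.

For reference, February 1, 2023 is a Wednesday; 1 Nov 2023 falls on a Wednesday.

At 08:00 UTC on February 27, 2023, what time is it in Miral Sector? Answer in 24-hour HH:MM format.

1 February 2023 is a Wednesday, so Sundays fall on 5, 12, 19, 26; the last is February 26.
1 November 2023 is a Wednesday, so the first Saturday is November 4 and the third is November 18.
At the standard offset (UTC+13:00), 08:00 UTC + 13h = 21:00 Miral Sector standard time.
The standard-time date in Miral Sector, February 27, 2023, lies within the daylight-saving period (26 February – 18 November), so Miral Sector is on daylight time, UTC+14:00.
08:00 UTC + 14h = 22:00 local.

22:00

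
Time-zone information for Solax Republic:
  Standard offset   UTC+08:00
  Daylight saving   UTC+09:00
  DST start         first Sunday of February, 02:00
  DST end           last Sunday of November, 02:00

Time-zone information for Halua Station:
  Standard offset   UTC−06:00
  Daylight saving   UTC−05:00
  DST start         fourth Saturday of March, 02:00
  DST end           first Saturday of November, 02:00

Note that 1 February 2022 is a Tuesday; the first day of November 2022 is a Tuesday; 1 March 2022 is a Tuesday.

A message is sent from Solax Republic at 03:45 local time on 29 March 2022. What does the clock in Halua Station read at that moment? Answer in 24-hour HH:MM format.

13:45

1 February 2022 is a Tuesday, so the first Sunday is February 6.
1 November 2022 is a Tuesday, so Sundays fall on 6, 13, 20, 27; the last is November 27.
Daylight saving runs 6 February – 27 November; 29 March 2022 is inside that window, so Solax Republic is at UTC+09:00.
03:45 Solax Republic − 9h = 18:45 UTC (rolling into the previous day, 28 March 2022).
1 March 2022 is a Tuesday, so the first Saturday is March 5 and the fourth is March 26.
1 November 2022 is a Tuesday, so the first Saturday is November 5.
At the standard offset (UTC−06:00), 18:45 UTC − 6h = 12:45 Halua Station standard time.
The standard-time date in Halua Station, 28 March 2022, falls between 26 March and 5 November, so daylight saving is in effect and Halua Station is at UTC−05:00.
18:45 UTC − 5h = 13:45 Halua Station.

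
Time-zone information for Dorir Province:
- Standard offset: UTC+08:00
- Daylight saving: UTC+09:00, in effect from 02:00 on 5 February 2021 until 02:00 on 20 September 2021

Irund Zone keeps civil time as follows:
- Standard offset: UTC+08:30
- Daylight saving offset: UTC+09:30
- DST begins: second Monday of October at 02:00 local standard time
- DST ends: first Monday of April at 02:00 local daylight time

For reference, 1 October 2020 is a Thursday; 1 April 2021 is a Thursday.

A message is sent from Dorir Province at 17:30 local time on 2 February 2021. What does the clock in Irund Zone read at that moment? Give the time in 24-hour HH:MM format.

19:00

2 February 2021 is outside the daylight-saving period (5 February – 20 September), so Dorir Province is on standard time, UTC+08:00.
17:30 Dorir Province − 8h = 09:30 UTC.
1 October 2020 is a Thursday, so the first Monday is October 5 and the second is October 12.
1 April 2021 is a Thursday, so the first Monday is April 5.
At the standard offset (UTC+08:30), 09:30 UTC + 8h30m = 18:00 Irund Zone standard time.
Daylight saving runs 12 October 2020 – 5 April 2021; the standard-time date in Irund Zone, 2 February 2021, is inside that window, so Irund Zone is at UTC+09:30.
09:30 UTC + 9h30m = 19:00 Irund Zone.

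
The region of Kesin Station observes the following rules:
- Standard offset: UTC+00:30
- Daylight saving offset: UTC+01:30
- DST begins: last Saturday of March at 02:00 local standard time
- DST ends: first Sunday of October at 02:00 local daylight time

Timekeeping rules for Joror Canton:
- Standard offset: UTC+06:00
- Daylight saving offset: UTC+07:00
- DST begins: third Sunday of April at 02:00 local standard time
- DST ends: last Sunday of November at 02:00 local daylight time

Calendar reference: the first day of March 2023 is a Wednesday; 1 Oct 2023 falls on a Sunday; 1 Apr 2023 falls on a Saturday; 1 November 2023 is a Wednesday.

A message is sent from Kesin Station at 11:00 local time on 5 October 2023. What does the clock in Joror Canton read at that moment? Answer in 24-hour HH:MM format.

17:30

1 March 2023 is a Wednesday, so Saturdays fall on 4, 11, 18, 25; the last is March 25.
1 October 2023 is a Sunday, so the first Sunday is October 1.
5 October 2023 is outside the daylight-saving period (25 March – 1 October), so Kesin Station is on standard time, UTC+00:30.
11:00 Kesin Station − 0h30m = 10:30 UTC.
1 April 2023 is a Saturday, so the first Sunday is April 2 and the third is April 16.
1 November 2023 is a Wednesday, so Sundays fall on 5, 12, 19, 26; the last is November 26.
At the standard offset (UTC+06:00), 10:30 UTC + 6h = 16:30 Joror Canton standard time.
Daylight saving runs 16 April – 26 November; the standard-time date in Joror Canton, 5 October 2023, is inside that window, so Joror Canton is at UTC+07:00.
10:30 UTC + 7h = 17:30 Joror Canton.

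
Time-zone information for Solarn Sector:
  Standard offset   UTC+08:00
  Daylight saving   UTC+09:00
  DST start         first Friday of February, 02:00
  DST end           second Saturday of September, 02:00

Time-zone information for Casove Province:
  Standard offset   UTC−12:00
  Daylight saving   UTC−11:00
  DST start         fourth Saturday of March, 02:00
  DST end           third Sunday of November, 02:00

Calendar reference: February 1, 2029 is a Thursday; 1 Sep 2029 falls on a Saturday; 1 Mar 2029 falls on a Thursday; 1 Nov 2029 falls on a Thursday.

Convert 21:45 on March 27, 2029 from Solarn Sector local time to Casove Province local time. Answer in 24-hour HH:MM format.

1 February 2029 is a Thursday, so the first Friday is February 2.
1 September 2029 is a Saturday, so the first Saturday is September 1 and the second is September 8.
March 27, 2029 lies within the daylight-saving period (2 February – 8 September), so Solarn Sector is on daylight time, UTC+09:00.
21:45 Solarn Sector − 9h = 12:45 UTC.
1 March 2029 is a Thursday, so the first Saturday is March 3 and the fourth is March 24.
1 November 2029 is a Thursday, so the first Sunday is November 4 and the third is November 18.
At the standard offset (UTC−12:00), 12:45 UTC − 12h = 00:45 Casove Province standard time.
Daylight saving runs 24 March – 18 November; the standard-time date in Casove Province, March 27, 2029, is inside that window, so Casove Province is at UTC−11:00.
12:45 UTC − 11h = 01:45 Casove Province.

01:45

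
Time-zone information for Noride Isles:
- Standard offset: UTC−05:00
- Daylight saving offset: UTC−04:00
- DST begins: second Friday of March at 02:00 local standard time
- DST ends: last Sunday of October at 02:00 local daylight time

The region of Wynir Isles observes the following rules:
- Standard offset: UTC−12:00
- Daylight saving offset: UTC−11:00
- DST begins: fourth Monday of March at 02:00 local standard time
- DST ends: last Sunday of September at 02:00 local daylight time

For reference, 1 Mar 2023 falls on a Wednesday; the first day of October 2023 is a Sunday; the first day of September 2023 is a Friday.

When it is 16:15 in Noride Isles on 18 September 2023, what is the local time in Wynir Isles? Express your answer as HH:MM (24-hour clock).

1 March 2023 is a Wednesday, so the first Friday is March 3 and the second is March 10.
1 October 2023 is a Sunday, so Sundays fall on 1, 8, 15, 22, 29; the last is October 29.
18 September 2023 lies within the daylight-saving period (10 March – 29 October), so Noride Isles is on daylight time, UTC−04:00.
16:15 Noride Isles + 4h = 20:15 UTC.
1 March 2023 is a Wednesday, so the first Monday is March 6 and the fourth is March 27.
1 September 2023 is a Friday, so Sundays fall on 3, 10, 17, 24; the last is September 24.
At the standard offset (UTC−12:00), 20:15 UTC − 12h = 08:15 Wynir Isles standard time.
The standard-time date in Wynir Isles, 18 September 2023, falls between 27 March and 24 September, so daylight saving is in effect and Wynir Isles is at UTC−11:00.
20:15 UTC − 11h = 09:15 Wynir Isles.

09:15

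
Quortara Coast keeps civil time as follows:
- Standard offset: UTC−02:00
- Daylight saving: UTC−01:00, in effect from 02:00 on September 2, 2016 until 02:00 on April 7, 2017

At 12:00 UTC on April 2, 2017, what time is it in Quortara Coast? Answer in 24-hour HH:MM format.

At the standard offset (UTC−02:00), 12:00 UTC − 2h = 10:00 Quortara Coast standard time.
The standard-time date in Quortara Coast, April 2, 2017, falls between 2 September 2016 and 7 April 2017, so daylight saving is in effect and Quortara Coast is at UTC−01:00.
12:00 UTC − 1h = 11:00 local.

11:00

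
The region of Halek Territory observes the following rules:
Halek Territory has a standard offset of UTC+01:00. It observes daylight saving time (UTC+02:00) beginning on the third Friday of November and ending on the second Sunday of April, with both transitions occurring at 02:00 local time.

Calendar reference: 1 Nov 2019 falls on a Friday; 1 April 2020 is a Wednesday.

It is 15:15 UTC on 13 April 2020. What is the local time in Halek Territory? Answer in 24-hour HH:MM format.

1 November 2019 is a Friday, so the first Friday is November 1 and the third is November 15.
1 April 2020 is a Wednesday, so the first Sunday is April 5 and the second is April 12.
At the standard offset (UTC+01:00), 15:15 UTC + 1h = 16:15 Halek Territory standard time.
The standard-time date in Halek Territory, 13 April 2020, does not fall between 15 November 2019 and 12 April 2020, so daylight saving is not in effect and Halek Territory is at UTC+01:00.
15:15 UTC + 1h = 16:15 local.

16:15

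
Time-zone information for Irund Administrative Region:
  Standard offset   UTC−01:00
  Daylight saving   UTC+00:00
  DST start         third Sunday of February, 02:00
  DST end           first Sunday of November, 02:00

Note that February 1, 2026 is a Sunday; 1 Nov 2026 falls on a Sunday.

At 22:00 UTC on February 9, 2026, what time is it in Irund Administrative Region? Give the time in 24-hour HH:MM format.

1 February 2026 is a Sunday, so the first Sunday is February 1 and the third is February 15.
1 November 2026 is a Sunday, so the first Sunday is November 1.
At the standard offset (UTC−01:00), 22:00 UTC − 1h = 21:00 Irund Administrative Region standard time.
Daylight saving runs 15 February – 1 November; the standard-time date in Irund Administrative Region, February 9, 2026, is outside that window, so Irund Administrative Region is on standard time at UTC−01:00.
22:00 UTC − 1h = 21:00 local.

21:00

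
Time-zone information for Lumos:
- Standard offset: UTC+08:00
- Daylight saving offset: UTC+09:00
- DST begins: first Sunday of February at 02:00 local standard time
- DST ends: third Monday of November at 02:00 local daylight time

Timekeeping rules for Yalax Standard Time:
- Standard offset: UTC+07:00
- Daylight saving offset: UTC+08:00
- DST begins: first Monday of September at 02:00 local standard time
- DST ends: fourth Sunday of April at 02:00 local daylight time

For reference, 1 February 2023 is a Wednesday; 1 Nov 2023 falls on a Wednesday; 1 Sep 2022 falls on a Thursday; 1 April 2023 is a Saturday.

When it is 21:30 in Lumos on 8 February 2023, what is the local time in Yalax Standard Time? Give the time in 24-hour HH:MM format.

1 February 2023 is a Wednesday, so the first Sunday is February 5.
1 November 2023 is a Wednesday, so the first Monday is November 6 and the third is November 20.
Daylight saving runs 5 February – 20 November; 8 February 2023 is inside that window, so Lumos is at UTC+09:00.
21:30 Lumos − 9h = 12:30 UTC.
1 September 2022 is a Thursday, so the first Monday is September 5.
1 April 2023 is a Saturday, so the first Sunday is April 2 and the fourth is April 23.
At the standard offset (UTC+07:00), 12:30 UTC + 7h = 19:30 Yalax Standard Time standard time.
Daylight saving runs 5 September 2022 – 23 April 2023; the standard-time date in Yalax Standard Time, 8 February 2023, is inside that window, so Yalax Standard Time is at UTC+08:00.
12:30 UTC + 8h = 20:30 Yalax Standard Time.

20:30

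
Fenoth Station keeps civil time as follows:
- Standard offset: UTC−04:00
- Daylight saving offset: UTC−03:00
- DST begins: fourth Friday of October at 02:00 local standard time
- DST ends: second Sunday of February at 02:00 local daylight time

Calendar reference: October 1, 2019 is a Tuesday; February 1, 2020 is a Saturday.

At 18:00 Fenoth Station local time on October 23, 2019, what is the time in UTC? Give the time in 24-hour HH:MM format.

22:00

1 October 2019 is a Tuesday, so the first Friday is October 4 and the fourth is October 25.
1 February 2020 is a Saturday, so the first Sunday is February 2 and the second is February 9.
October 23, 2019 is outside the daylight-saving period (25 October 2019 – 9 February 2020), so Fenoth Station is on standard time, UTC−04:00.
18:00 local + 4h = 22:00 UTC.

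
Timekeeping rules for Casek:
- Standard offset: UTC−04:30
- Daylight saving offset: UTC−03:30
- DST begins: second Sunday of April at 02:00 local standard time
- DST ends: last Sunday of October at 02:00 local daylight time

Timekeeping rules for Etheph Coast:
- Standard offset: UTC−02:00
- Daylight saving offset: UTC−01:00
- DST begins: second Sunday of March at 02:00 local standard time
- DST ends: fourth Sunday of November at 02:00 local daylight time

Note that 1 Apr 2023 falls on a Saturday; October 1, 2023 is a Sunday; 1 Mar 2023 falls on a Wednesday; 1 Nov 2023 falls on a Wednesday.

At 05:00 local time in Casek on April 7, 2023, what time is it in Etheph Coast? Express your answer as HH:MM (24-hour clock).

08:30

1 April 2023 is a Saturday, so the first Sunday is April 2 and the second is April 9.
1 October 2023 is a Sunday, so Sundays fall on 1, 8, 15, 22, 29; the last is October 29.
April 7, 2023 is outside the daylight-saving period (9 April – 29 October), so Casek is on standard time, UTC−04:30.
05:00 Casek + 4h30m = 09:30 UTC.
1 March 2023 is a Wednesday, so the first Sunday is March 5 and the second is March 12.
1 November 2023 is a Wednesday, so the first Sunday is November 5 and the fourth is November 26.
At the standard offset (UTC−02:00), 09:30 UTC − 2h = 07:30 Etheph Coast standard time.
Daylight saving runs 12 March – 26 November; the standard-time date in Etheph Coast, April 7, 2023, is inside that window, so Etheph Coast is at UTC−01:00.
09:30 UTC − 1h = 08:30 Etheph Coast.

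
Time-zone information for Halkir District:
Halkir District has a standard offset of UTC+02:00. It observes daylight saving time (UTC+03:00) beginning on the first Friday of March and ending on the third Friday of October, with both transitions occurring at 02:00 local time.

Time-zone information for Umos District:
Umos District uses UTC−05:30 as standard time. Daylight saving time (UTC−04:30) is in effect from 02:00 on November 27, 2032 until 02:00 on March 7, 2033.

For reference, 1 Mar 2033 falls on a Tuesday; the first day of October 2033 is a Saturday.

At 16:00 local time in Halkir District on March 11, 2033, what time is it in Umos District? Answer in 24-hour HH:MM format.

1 March 2033 is a Tuesday, so the first Friday is March 4.
1 October 2033 is a Saturday, so the first Friday is October 7 and the third is October 21.
March 11, 2033 lies within the daylight-saving period (4 March – 21 October), so Halkir District is on daylight time, UTC+03:00.
16:00 Halkir District − 3h = 13:00 UTC.
At the standard offset (UTC−05:30), 13:00 UTC − 5h30m = 07:30 Umos District standard time.
The standard-time date in Umos District, March 11, 2033, does not fall between 27 November 2032 and 7 March 2033, so daylight saving is not in effect and Umos District is at UTC−05:30.
13:00 UTC − 5h30m = 07:30 Umos District.

07:30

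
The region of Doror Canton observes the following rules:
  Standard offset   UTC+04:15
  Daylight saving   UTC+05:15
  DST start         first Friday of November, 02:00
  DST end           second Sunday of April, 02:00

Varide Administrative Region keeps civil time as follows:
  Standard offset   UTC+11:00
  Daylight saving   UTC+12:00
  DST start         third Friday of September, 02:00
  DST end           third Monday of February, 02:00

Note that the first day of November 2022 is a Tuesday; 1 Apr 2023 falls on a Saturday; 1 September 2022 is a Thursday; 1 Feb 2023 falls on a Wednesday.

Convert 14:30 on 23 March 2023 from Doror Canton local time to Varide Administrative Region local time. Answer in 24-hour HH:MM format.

20:15

1 November 2022 is a Tuesday, so the first Friday is November 4.
1 April 2023 is a Saturday, so the first Sunday is April 2 and the second is April 9.
Daylight saving runs 4 November 2022 – 9 April 2023; 23 March 2023 is inside that window, so Doror Canton is at UTC+05:15.
14:30 Doror Canton − 5h15m = 09:15 UTC.
1 September 2022 is a Thursday, so the first Friday is September 2 and the third is September 16.
1 February 2023 is a Wednesday, so the first Monday is February 6 and the third is February 20.
At the standard offset (UTC+11:00), 09:15 UTC + 11h = 20:15 Varide Administrative Region standard time.
The standard-time date in Varide Administrative Region, 23 March 2023, does not fall between 16 September 2022 and 20 February 2023, so daylight saving is not in effect and Varide Administrative Region is at UTC+11:00.
09:15 UTC + 11h = 20:15 Varide Administrative Region.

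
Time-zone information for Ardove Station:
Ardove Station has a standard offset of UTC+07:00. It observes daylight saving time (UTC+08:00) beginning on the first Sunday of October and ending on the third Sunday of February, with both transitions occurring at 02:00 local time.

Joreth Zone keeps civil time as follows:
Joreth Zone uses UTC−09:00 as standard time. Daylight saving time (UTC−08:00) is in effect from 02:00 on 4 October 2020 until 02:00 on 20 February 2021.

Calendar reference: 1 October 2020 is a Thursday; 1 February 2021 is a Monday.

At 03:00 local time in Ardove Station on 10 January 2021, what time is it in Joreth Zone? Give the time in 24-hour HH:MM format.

11:00

1 October 2020 is a Thursday, so the first Sunday is October 4.
1 February 2021 is a Monday, so the first Sunday is February 7 and the third is February 21.
10 January 2021 falls between 4 October 2020 and 21 February 2021, so daylight saving is in effect and Ardove Station is at UTC+08:00.
03:00 Ardove Station − 8h = 19:00 UTC (rolling into the previous day, 9 January 2021).
At the standard offset (UTC−09:00), 19:00 UTC − 9h = 10:00 Joreth Zone standard time.
The standard-time date in Joreth Zone, 9 January 2021, falls between 4 October 2020 and 20 February 2021, so daylight saving is in effect and Joreth Zone is at UTC−08:00.
19:00 UTC − 8h = 11:00 Joreth Zone.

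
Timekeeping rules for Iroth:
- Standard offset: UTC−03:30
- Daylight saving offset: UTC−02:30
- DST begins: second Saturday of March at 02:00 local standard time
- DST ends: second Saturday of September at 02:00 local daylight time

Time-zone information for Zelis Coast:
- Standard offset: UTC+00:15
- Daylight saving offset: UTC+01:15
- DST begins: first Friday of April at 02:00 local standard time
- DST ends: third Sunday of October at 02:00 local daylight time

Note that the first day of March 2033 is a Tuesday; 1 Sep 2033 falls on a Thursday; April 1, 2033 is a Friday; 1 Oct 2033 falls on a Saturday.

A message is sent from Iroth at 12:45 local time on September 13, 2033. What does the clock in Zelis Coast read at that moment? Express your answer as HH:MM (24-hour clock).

17:30

1 March 2033 is a Tuesday, so the first Saturday is March 5 and the second is March 12.
1 September 2033 is a Thursday, so the first Saturday is September 3 and the second is September 10.
September 13, 2033 is outside the daylight-saving period (12 March – 10 September), so Iroth is on standard time, UTC−03:30.
12:45 Iroth + 3h30m = 16:15 UTC.
1 April 2033 is a Friday, so the first Friday is April 1.
1 October 2033 is a Saturday, so the first Sunday is October 2 and the third is October 16.
At the standard offset (UTC+00:15), 16:15 UTC + 0h15m = 16:30 Zelis Coast standard time.
The standard-time date in Zelis Coast, September 13, 2033, falls between 1 April and 16 October, so daylight saving is in effect and Zelis Coast is at UTC+01:15.
16:15 UTC + 1h15m = 17:30 Zelis Coast.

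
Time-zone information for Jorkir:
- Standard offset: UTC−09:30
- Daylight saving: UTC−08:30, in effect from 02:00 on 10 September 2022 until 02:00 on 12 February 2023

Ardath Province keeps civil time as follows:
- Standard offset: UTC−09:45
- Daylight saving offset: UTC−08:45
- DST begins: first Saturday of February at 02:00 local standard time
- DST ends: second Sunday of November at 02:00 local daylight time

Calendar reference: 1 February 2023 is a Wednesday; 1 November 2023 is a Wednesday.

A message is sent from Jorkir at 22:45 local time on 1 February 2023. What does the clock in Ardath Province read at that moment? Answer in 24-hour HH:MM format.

21:30

Daylight saving runs 10 September 2022 – 12 February 2023; 1 February 2023 is inside that window, so Jorkir is at UTC−08:30.
22:45 Jorkir + 8h30m = 07:15 UTC (rolling into the next day, 2 February 2023).
1 February 2023 is a Wednesday, so the first Saturday is February 4.
1 November 2023 is a Wednesday, so the first Sunday is November 5 and the second is November 12.
At the standard offset (UTC−09:45), 07:15 UTC − 9h45m = 21:30 Ardath Province standard time (rolling into the previous day, 1 February 2023).
Daylight saving runs 4 February – 12 November; the standard-time date in Ardath Province, 1 February 2023, is outside that window, so Ardath Province is on standard time at UTC−09:45.
07:15 UTC − 9h45m = 21:30 Ardath Province (rolling into the previous day, 1 February 2023).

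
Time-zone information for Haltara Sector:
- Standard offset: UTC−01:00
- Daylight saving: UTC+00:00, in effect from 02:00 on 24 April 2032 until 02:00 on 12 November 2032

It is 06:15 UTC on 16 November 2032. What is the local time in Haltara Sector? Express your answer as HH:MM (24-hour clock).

At the standard offset (UTC−01:00), 06:15 UTC − 1h = 05:15 Haltara Sector standard time.
The standard-time date in Haltara Sector, 16 November 2032, does not fall between 24 April and 12 November, so daylight saving is not in effect and Haltara Sector is at UTC−01:00.
06:15 UTC − 1h = 05:15 local.

05:15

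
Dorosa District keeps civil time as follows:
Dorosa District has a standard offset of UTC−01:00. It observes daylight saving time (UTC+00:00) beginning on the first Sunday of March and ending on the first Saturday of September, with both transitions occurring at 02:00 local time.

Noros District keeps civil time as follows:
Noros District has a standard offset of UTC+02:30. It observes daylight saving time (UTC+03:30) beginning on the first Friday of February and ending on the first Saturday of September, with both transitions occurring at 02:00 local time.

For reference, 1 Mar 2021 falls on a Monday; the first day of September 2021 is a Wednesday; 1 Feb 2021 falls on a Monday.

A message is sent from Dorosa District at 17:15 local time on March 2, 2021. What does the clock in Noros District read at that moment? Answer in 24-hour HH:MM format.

21:45

1 March 2021 is a Monday, so the first Sunday is March 7.
1 September 2021 is a Wednesday, so the first Saturday is September 4.
March 2, 2021 is outside the daylight-saving period (7 March – 4 September), so Dorosa District is on standard time, UTC−01:00.
17:15 Dorosa District + 1h = 18:15 UTC.
1 February 2021 is a Monday, so the first Friday is February 5.
1 September 2021 is a Wednesday, so the first Saturday is September 4.
At the standard offset (UTC+02:30), 18:15 UTC + 2h30m = 20:45 Noros District standard time.
The standard-time date in Noros District, March 2, 2021, lies within the daylight-saving period (5 February – 4 September), so Noros District is on daylight time, UTC+03:30.
18:15 UTC + 3h30m = 21:45 Noros District.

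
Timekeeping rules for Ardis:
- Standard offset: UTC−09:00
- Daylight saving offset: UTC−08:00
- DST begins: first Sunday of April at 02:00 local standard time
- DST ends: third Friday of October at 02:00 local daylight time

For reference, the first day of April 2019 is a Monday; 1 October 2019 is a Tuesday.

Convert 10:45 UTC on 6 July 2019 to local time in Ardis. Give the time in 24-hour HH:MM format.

1 April 2019 is a Monday, so the first Sunday is April 7.
1 October 2019 is a Tuesday, so the first Friday is October 4 and the third is October 18.
At the standard offset (UTC−09:00), 10:45 UTC − 9h = 01:45 Ardis standard time.
The standard-time date in Ardis, 6 July 2019, falls between 7 April and 18 October, so daylight saving is in effect and Ardis is at UTC−08:00.
10:45 UTC − 8h = 02:45 local.

02:45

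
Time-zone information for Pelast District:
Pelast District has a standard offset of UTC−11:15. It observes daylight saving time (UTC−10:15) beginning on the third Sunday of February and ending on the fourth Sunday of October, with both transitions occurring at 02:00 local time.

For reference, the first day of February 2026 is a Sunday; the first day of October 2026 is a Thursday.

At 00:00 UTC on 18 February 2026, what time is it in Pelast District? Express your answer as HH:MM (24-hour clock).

1 February 2026 is a Sunday, so the first Sunday is February 1 and the third is February 15.
1 October 2026 is a Thursday, so the first Sunday is October 4 and the fourth is October 25.
At the standard offset (UTC−11:15), 00:00 UTC − 11h15m = 12:45 Pelast District standard time (rolling into the previous day, 17 February 2026).
Daylight saving runs 15 February – 25 October; the standard-time date in Pelast District, 17 February 2026, is inside that window, so Pelast District is at UTC−10:15.
00:00 UTC − 10h15m = 13:45 local (rolling into the previous day, 17 February 2026).

13:45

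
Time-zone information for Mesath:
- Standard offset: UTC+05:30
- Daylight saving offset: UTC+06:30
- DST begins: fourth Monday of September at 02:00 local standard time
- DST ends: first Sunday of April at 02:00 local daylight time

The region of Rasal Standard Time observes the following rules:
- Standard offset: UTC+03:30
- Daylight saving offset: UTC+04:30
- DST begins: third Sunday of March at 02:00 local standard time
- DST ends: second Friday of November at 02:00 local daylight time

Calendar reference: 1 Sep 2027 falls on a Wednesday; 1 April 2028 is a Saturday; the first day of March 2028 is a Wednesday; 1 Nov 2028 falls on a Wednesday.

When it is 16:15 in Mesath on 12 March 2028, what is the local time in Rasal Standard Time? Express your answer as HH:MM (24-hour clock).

13:15

1 September 2027 is a Wednesday, so the first Monday is September 6 and the fourth is September 27.
1 April 2028 is a Saturday, so the first Sunday is April 2.
12 March 2028 lies within the daylight-saving period (27 September 2027 – 2 April 2028), so Mesath is on daylight time, UTC+06:30.
16:15 Mesath − 6h30m = 09:45 UTC.
1 March 2028 is a Wednesday, so the first Sunday is March 5 and the third is March 19.
1 November 2028 is a Wednesday, so the first Friday is November 3 and the second is November 10.
At the standard offset (UTC+03:30), 09:45 UTC + 3h30m = 13:15 Rasal Standard Time standard time.
Daylight saving runs 19 March – 10 November; the standard-time date in Rasal Standard Time, 12 March 2028, is outside that window, so Rasal Standard Time is on standard time at UTC+03:30.
09:45 UTC + 3h30m = 13:15 Rasal Standard Time.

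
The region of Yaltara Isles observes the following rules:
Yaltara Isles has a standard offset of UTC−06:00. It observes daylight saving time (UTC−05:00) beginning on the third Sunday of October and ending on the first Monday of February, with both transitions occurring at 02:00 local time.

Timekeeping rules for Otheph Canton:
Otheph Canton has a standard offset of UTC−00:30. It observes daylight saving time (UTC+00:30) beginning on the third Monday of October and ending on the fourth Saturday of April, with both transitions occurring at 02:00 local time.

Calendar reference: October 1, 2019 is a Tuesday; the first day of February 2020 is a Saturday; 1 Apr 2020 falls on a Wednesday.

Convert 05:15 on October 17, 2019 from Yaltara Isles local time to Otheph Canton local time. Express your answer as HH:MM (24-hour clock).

10:45

1 October 2019 is a Tuesday, so the first Sunday is October 6 and the third is October 20.
1 February 2020 is a Saturday, so the first Monday is February 3.
October 17, 2019 is outside the daylight-saving period (20 October 2019 – 3 February 2020), so Yaltara Isles is on standard time, UTC−06:00.
05:15 Yaltara Isles + 6h = 11:15 UTC.
1 October 2019 is a Tuesday, so the first Monday is October 7 and the third is October 21.
1 April 2020 is a Wednesday, so the first Saturday is April 4 and the fourth is April 25.
At the standard offset (UTC−00:30), 11:15 UTC − 0h30m = 10:45 Otheph Canton standard time.
The standard-time date in Otheph Canton, October 17, 2019, is outside the daylight-saving period (21 October 2019 – 25 April 2020), so Otheph Canton is on standard time, UTC−00:30.
11:15 UTC − 0h30m = 10:45 Otheph Canton.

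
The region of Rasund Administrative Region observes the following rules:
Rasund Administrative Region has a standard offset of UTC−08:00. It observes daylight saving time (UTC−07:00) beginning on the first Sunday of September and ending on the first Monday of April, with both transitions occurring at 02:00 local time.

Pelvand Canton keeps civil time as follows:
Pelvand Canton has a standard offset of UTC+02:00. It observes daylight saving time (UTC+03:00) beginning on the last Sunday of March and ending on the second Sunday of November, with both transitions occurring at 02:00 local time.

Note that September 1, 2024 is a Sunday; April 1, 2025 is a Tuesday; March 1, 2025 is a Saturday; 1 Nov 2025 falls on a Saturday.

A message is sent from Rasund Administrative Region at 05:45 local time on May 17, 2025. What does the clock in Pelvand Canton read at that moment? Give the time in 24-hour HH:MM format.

1 September 2024 is a Sunday, so the first Sunday is September 1.
1 April 2025 is a Tuesday, so the first Monday is April 7.
May 17, 2025 does not fall between 1 September 2024 and 7 April 2025, so daylight saving is not in effect and Rasund Administrative Region is at UTC−08:00.
05:45 Rasund Administrative Region + 8h = 13:45 UTC.
1 March 2025 is a Saturday, so Sundays fall on 2, 9, 16, 23, 30; the last is March 30.
1 November 2025 is a Saturday, so the first Sunday is November 2 and the second is November 9.
At the standard offset (UTC+02:00), 13:45 UTC + 2h = 15:45 Pelvand Canton standard time.
The standard-time date in Pelvand Canton, May 17, 2025, lies within the daylight-saving period (30 March – 9 November), so Pelvand Canton is on daylight time, UTC+03:00.
13:45 UTC + 3h = 16:45 Pelvand Canton.

16:45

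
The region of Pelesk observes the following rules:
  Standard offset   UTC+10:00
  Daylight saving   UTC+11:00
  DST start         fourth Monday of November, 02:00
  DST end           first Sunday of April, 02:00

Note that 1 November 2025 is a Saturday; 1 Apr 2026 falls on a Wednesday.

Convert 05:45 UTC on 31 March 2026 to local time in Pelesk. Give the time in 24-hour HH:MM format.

16:45

1 November 2025 is a Saturday, so the first Monday is November 3 and the fourth is November 24.
1 April 2026 is a Wednesday, so the first Sunday is April 5.
At the standard offset (UTC+10:00), 05:45 UTC + 10h = 15:45 Pelesk standard time.
The standard-time date in Pelesk, 31 March 2026, lies within the daylight-saving period (24 November 2025 – 5 April 2026), so Pelesk is on daylight time, UTC+11:00.
05:45 UTC + 11h = 16:45 local.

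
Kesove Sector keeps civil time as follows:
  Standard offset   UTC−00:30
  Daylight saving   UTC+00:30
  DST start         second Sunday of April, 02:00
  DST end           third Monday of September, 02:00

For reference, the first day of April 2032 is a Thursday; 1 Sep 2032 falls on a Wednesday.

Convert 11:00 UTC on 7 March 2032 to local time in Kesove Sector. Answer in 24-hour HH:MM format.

1 April 2032 is a Thursday, so the first Sunday is April 4 and the second is April 11.
1 September 2032 is a Wednesday, so the first Monday is September 6 and the third is September 20.
At the standard offset (UTC−00:30), 11:00 UTC − 0h30m = 10:30 Kesove Sector standard time.
Daylight saving runs 11 April – 20 September; the standard-time date in Kesove Sector, 7 March 2032, is outside that window, so Kesove Sector is on standard time at UTC−00:30.
11:00 UTC − 0h30m = 10:30 local.

10:30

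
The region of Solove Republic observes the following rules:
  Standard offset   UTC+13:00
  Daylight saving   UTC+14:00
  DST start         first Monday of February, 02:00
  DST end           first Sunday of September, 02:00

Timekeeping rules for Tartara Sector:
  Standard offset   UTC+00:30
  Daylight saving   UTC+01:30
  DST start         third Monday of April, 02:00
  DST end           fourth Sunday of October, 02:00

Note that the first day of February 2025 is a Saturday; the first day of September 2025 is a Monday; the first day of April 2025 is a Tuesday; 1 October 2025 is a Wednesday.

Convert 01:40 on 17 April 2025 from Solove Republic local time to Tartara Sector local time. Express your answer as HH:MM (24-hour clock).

12:10

1 February 2025 is a Saturday, so the first Monday is February 3.
1 September 2025 is a Monday, so the first Sunday is September 7.
17 April 2025 falls between 3 February and 7 September, so daylight saving is in effect and Solove Republic is at UTC+14:00.
01:40 Solove Republic − 14h = 11:40 UTC (rolling into the previous day, 16 April 2025).
1 April 2025 is a Tuesday, so the first Monday is April 7 and the third is April 21.
1 October 2025 is a Wednesday, so the first Sunday is October 5 and the fourth is October 26.
At the standard offset (UTC+00:30), 11:40 UTC + 0h30m = 12:10 Tartara Sector standard time.
The standard-time date in Tartara Sector, 16 April 2025, does not fall between 21 April and 26 October, so daylight saving is not in effect and Tartara Sector is at UTC+00:30.
11:40 UTC + 0h30m = 12:10 Tartara Sector.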